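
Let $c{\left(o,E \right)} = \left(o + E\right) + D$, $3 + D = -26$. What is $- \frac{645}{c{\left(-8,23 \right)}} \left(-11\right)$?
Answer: $- \frac{7095}{14} \approx -506.79$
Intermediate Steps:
$D = -29$ ($D = -3 - 26 = -29$)
$c{\left(o,E \right)} = -29 + E + o$ ($c{\left(o,E \right)} = \left(o + E\right) - 29 = \left(E + o\right) - 29 = -29 + E + o$)
$- \frac{645}{c{\left(-8,23 \right)}} \left(-11\right) = - \frac{645}{-29 + 23 - 8} \left(-11\right) = - \frac{645}{-14} \left(-11\right) = \left(-645\right) \left(- \frac{1}{14}\right) \left(-11\right) = \frac{645}{14} \left(-11\right) = - \frac{7095}{14}$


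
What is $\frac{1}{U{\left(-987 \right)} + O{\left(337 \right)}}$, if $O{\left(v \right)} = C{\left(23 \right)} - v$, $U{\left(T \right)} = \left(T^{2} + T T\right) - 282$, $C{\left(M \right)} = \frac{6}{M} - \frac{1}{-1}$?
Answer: $\frac{23}{44797566} \approx 5.1342 \cdot 10^{-7}$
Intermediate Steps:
$C{\left(M \right)} = 1 + \frac{6}{M}$ ($C{\left(M \right)} = \frac{6}{M} - -1 = \frac{6}{M} + 1 = 1 + \frac{6}{M}$)
$U{\left(T \right)} = -282 + 2 T^{2}$ ($U{\left(T \right)} = \left(T^{2} + T^{2}\right) - 282 = 2 T^{2} - 282 = -282 + 2 T^{2}$)
$O{\left(v \right)} = \frac{29}{23} - v$ ($O{\left(v \right)} = \frac{6 + 23}{23} - v = \frac{1}{23} \cdot 29 - v = \frac{29}{23} - v$)
$\frac{1}{U{\left(-987 \right)} + O{\left(337 \right)}} = \frac{1}{\left(-282 + 2 \left(-987\right)^{2}\right) + \left(\frac{29}{23} - 337\right)} = \frac{1}{\left(-282 + 2 \cdot 974169\right) + \left(\frac{29}{23} - 337\right)} = \frac{1}{\left(-282 + 1948338\right) - \frac{7722}{23}} = \frac{1}{1948056 - \frac{7722}{23}} = \frac{1}{\frac{44797566}{23}} = \frac{23}{44797566}$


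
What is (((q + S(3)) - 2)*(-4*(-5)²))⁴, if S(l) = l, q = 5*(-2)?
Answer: 656100000000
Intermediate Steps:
q = -10
(((q + S(3)) - 2)*(-4*(-5)²))⁴ = (((-10 + 3) - 2)*(-4*(-5)²))⁴ = ((-7 - 2)*(-4*25))⁴ = (-9*(-100))⁴ = 900⁴ = 656100000000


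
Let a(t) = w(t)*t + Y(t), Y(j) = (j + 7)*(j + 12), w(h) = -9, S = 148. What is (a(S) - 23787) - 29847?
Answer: -30166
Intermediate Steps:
Y(j) = (7 + j)*(12 + j)
a(t) = 84 + t² + 10*t (a(t) = -9*t + (84 + t² + 19*t) = 84 + t² + 10*t)
(a(S) - 23787) - 29847 = ((84 + 148² + 10*148) - 23787) - 29847 = ((84 + 21904 + 1480) - 23787) - 29847 = (23468 - 23787) - 29847 = -319 - 29847 = -30166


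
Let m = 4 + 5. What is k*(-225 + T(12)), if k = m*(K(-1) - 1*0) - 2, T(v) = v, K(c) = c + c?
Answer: 4260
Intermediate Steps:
K(c) = 2*c
m = 9
k = -20 (k = 9*(2*(-1) - 1*0) - 2 = 9*(-2 + 0) - 2 = 9*(-2) - 2 = -18 - 2 = -20)
k*(-225 + T(12)) = -20*(-225 + 12) = -20*(-213) = 4260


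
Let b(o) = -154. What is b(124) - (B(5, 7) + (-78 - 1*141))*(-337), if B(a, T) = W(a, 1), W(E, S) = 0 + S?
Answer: -73620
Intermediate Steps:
W(E, S) = S
B(a, T) = 1
b(124) - (B(5, 7) + (-78 - 1*141))*(-337) = -154 - (1 + (-78 - 1*141))*(-337) = -154 - (1 + (-78 - 141))*(-337) = -154 - (1 - 219)*(-337) = -154 - (-218)*(-337) = -154 - 1*73466 = -154 - 73466 = -73620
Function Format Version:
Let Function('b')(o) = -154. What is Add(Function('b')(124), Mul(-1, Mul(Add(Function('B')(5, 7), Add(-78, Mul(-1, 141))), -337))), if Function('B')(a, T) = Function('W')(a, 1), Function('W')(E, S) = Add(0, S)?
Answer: -73620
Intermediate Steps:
Function('W')(E, S) = S
Function('B')(a, T) = 1
Add(Function('b')(124), Mul(-1, Mul(Add(Function('B')(5, 7), Add(-78, Mul(-1, 141))), -337))) = Add(-154, Mul(-1, Mul(Add(1, Add(-78, Mul(-1, 141))), -337))) = Add(-154, Mul(-1, Mul(Add(1, Add(-78, -141)), -337))) = Add(-154, Mul(-1, Mul(Add(1, -219), -337))) = Add(-154, Mul(-1, Mul(-218, -337))) = Add(-154, Mul(-1, 73466)) = Add(-154, -73466) = -73620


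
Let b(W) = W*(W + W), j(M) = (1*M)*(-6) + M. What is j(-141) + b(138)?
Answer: 38793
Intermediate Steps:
j(M) = -5*M (j(M) = M*(-6) + M = -6*M + M = -5*M)
b(W) = 2*W**2 (b(W) = W*(2*W) = 2*W**2)
j(-141) + b(138) = -5*(-141) + 2*138**2 = 705 + 2*19044 = 705 + 38088 = 38793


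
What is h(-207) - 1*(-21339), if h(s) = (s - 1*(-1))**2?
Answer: 63775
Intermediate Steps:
h(s) = (1 + s)**2 (h(s) = (s + 1)**2 = (1 + s)**2)
h(-207) - 1*(-21339) = (1 - 207)**2 - 1*(-21339) = (-206)**2 + 21339 = 42436 + 21339 = 63775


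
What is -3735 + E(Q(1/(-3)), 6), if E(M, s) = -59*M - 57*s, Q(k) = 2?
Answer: -4195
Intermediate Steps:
-3735 + E(Q(1/(-3)), 6) = -3735 + (-59*2 - 57*6) = -3735 + (-118 - 342) = -3735 - 460 = -4195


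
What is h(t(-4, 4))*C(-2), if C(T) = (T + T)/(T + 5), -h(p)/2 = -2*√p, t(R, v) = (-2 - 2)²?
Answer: -64/3 ≈ -21.333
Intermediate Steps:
t(R, v) = 16 (t(R, v) = (-4)² = 16)
h(p) = 4*√p (h(p) = -(-4)*√p = 4*√p)
C(T) = 2*T/(5 + T) (C(T) = (2*T)/(5 + T) = 2*T/(5 + T))
h(t(-4, 4))*C(-2) = (4*√16)*(2*(-2)/(5 - 2)) = (4*4)*(2*(-2)/3) = 16*(2*(-2)*(⅓)) = 16*(-4/3) = -64/3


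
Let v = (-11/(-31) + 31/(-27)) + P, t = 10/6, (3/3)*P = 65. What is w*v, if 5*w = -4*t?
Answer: -214964/2511 ≈ -85.609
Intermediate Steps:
P = 65
t = 5/3 (t = 10*(⅙) = 5/3 ≈ 1.6667)
v = 53741/837 (v = (-11/(-31) + 31/(-27)) + 65 = (-11*(-1/31) + 31*(-1/27)) + 65 = (11/31 - 31/27) + 65 = -664/837 + 65 = 53741/837 ≈ 64.207)
w = -4/3 (w = (-4*5/3)/5 = (⅕)*(-20/3) = -4/3 ≈ -1.3333)
w*v = -4/3*53741/837 = -214964/2511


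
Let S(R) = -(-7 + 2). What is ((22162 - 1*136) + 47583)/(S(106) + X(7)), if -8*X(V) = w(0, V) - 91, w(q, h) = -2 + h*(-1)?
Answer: 139218/35 ≈ 3977.7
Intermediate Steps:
w(q, h) = -2 - h
X(V) = 93/8 + V/8 (X(V) = -((-2 - V) - 91)/8 = -(-93 - V)/8 = 93/8 + V/8)
S(R) = 5 (S(R) = -1*(-5) = 5)
((22162 - 1*136) + 47583)/(S(106) + X(7)) = ((22162 - 1*136) + 47583)/(5 + (93/8 + (1/8)*7)) = ((22162 - 136) + 47583)/(5 + (93/8 + 7/8)) = (22026 + 47583)/(5 + 25/2) = 69609/(35/2) = 69609*(2/35) = 139218/35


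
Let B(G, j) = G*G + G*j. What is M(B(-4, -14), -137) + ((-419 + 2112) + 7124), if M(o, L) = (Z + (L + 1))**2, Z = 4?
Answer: 26241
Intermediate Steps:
B(G, j) = G**2 + G*j
M(o, L) = (5 + L)**2 (M(o, L) = (4 + (L + 1))**2 = (4 + (1 + L))**2 = (5 + L)**2)
M(B(-4, -14), -137) + ((-419 + 2112) + 7124) = (5 - 137)**2 + ((-419 + 2112) + 7124) = (-132)**2 + (1693 + 7124) = 17424 + 8817 = 26241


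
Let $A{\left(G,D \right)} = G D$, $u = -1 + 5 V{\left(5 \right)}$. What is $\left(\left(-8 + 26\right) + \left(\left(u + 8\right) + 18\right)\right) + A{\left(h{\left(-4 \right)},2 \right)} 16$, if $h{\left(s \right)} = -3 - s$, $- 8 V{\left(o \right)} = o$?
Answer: $\frac{575}{8} \approx 71.875$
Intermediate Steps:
$V{\left(o \right)} = - \frac{o}{8}$
$u = - \frac{33}{8}$ ($u = -1 + 5 \left(\left(- \frac{1}{8}\right) 5\right) = -1 + 5 \left(- \frac{5}{8}\right) = -1 - \frac{25}{8} = - \frac{33}{8} \approx -4.125$)
$A{\left(G,D \right)} = D G$
$\left(\left(-8 + 26\right) + \left(\left(u + 8\right) + 18\right)\right) + A{\left(h{\left(-4 \right)},2 \right)} 16 = \left(\left(-8 + 26\right) + \left(\left(- \frac{33}{8} + 8\right) + 18\right)\right) + 2 \left(-3 - -4\right) 16 = \left(18 + \left(\frac{31}{8} + 18\right)\right) + 2 \left(-3 + 4\right) 16 = \left(18 + \frac{175}{8}\right) + 2 \cdot 1 \cdot 16 = \frac{319}{8} + 2 \cdot 16 = \frac{319}{8} + 32 = \frac{575}{8}$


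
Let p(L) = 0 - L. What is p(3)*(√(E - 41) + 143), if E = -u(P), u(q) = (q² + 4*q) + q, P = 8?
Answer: -429 - 3*I*√145 ≈ -429.0 - 36.125*I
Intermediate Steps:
u(q) = q² + 5*q
p(L) = -L
E = -104 (E = -8*(5 + 8) = -8*13 = -1*104 = -104)
p(3)*(√(E - 41) + 143) = (-1*3)*(√(-104 - 41) + 143) = -3*(√(-145) + 143) = -3*(I*√145 + 143) = -3*(143 + I*√145) = -429 - 3*I*√145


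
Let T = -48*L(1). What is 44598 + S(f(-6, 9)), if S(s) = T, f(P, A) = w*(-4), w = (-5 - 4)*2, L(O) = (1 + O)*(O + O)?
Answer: 44406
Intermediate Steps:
L(O) = 2*O*(1 + O) (L(O) = (1 + O)*(2*O) = 2*O*(1 + O))
w = -18 (w = -9*2 = -18)
f(P, A) = 72 (f(P, A) = -18*(-4) = 72)
T = -192 (T = -96*(1 + 1) = -96*2 = -48*4 = -192)
S(s) = -192
44598 + S(f(-6, 9)) = 44598 - 192 = 44406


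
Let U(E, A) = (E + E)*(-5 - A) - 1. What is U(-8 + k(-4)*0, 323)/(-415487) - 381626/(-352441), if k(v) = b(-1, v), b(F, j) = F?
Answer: 156711383935/146434653767 ≈ 1.0702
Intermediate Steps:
k(v) = -1
U(E, A) = -1 + 2*E*(-5 - A) (U(E, A) = (2*E)*(-5 - A) - 1 = 2*E*(-5 - A) - 1 = -1 + 2*E*(-5 - A))
U(-8 + k(-4)*0, 323)/(-415487) - 381626/(-352441) = (-1 - 10*(-8 - 1*0) - 2*323*(-8 - 1*0))/(-415487) - 381626/(-352441) = (-1 - 10*(-8 + 0) - 2*323*(-8 + 0))*(-1/415487) - 381626*(-1/352441) = (-1 - 10*(-8) - 2*323*(-8))*(-1/415487) + 381626/352441 = (-1 + 80 + 5168)*(-1/415487) + 381626/352441 = 5247*(-1/415487) + 381626/352441 = -5247/415487 + 381626/352441 = 156711383935/146434653767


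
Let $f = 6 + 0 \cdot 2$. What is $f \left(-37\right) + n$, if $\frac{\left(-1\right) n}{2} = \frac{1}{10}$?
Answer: $- \frac{1111}{5} \approx -222.2$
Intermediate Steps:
$n = - \frac{1}{5}$ ($n = - \frac{2}{10} = \left(-2\right) \frac{1}{10} = - \frac{1}{5} \approx -0.2$)
$f = 6$ ($f = 6 + 0 = 6$)
$f \left(-37\right) + n = 6 \left(-37\right) - \frac{1}{5} = -222 - \frac{1}{5} = - \frac{1111}{5}$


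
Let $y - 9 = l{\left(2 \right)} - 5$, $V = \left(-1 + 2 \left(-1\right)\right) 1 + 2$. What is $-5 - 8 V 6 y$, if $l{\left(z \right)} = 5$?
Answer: $427$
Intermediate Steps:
$V = -1$ ($V = \left(-1 - 2\right) 1 + 2 = \left(-3\right) 1 + 2 = -3 + 2 = -1$)
$y = 9$ ($y = 9 + \left(5 - 5\right) = 9 + 0 = 9$)
$-5 - 8 V 6 y = -5 - 8 \left(-1\right) 6 \cdot 9 = -5 - 8 \left(\left(-6\right) 9\right) = -5 - -432 = -5 + 432 = 427$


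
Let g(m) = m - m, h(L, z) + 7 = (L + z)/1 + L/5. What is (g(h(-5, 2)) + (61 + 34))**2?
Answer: 9025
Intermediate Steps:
h(L, z) = -7 + z + 6*L/5 (h(L, z) = -7 + ((L + z)/1 + L/5) = -7 + ((L + z)*1 + L*(1/5)) = -7 + ((L + z) + L/5) = -7 + (z + 6*L/5) = -7 + z + 6*L/5)
g(m) = 0
(g(h(-5, 2)) + (61 + 34))**2 = (0 + (61 + 34))**2 = (0 + 95)**2 = 95**2 = 9025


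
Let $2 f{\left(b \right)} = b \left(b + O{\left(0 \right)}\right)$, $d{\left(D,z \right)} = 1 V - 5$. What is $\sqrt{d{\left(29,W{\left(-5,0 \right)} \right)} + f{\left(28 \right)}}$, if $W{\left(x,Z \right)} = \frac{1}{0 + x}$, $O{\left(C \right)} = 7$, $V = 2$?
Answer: $\sqrt{487} \approx 22.068$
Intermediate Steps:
$W{\left(x,Z \right)} = \frac{1}{x}$
$d{\left(D,z \right)} = -3$ ($d{\left(D,z \right)} = 1 \cdot 2 - 5 = 2 - 5 = -3$)
$f{\left(b \right)} = \frac{b \left(7 + b\right)}{2}$ ($f{\left(b \right)} = \frac{b \left(b + 7\right)}{2} = \frac{b \left(7 + b\right)}{2}$)
$\sqrt{d{\left(29,W{\left(-5,0 \right)} \right)} + f{\left(28 \right)}} = \sqrt{-3 + \frac{1}{2} \cdot 28 \left(7 + 28\right)} = \sqrt{-3 + \frac{1}{2} \cdot 28 \cdot 35} = \sqrt{-3 + 490} = \sqrt{487}$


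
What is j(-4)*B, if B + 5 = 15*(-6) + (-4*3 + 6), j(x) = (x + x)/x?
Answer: -202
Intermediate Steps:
j(x) = 2 (j(x) = (2*x)/x = 2)
B = -101 (B = -5 + (15*(-6) + (-4*3 + 6)) = -5 + (-90 + (-12 + 6)) = -5 + (-90 - 6) = -5 - 96 = -101)
j(-4)*B = 2*(-101) = -202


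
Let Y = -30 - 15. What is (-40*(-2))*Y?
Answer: -3600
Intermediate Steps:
Y = -45
(-40*(-2))*Y = -40*(-2)*(-45) = 80*(-45) = -3600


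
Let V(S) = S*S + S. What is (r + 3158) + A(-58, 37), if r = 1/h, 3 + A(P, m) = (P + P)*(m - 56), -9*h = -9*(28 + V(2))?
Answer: 182207/34 ≈ 5359.0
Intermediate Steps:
V(S) = S + S**2 (V(S) = S**2 + S = S + S**2)
h = 34 (h = -(-1)*(28 + 2*(1 + 2)) = -(-1)*(28 + 2*3) = -(-1)*(28 + 6) = -(-1)*34 = -1/9*(-306) = 34)
A(P, m) = -3 + 2*P*(-56 + m) (A(P, m) = -3 + (P + P)*(m - 56) = -3 + (2*P)*(-56 + m) = -3 + 2*P*(-56 + m))
r = 1/34 ≈ 0.029412
(r + 3158) + A(-58, 37) = (1/34 + 3158) + (-3 - 112*(-58) + 2*(-58)*37) = 107373/34 + (-3 + 6496 - 4292) = 107373/34 + 2201 = 182207/34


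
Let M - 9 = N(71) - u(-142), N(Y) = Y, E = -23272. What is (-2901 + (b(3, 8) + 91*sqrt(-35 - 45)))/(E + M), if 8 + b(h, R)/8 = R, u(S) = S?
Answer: 2901/23050 - 182*I*sqrt(5)/11525 ≈ 0.12586 - 0.035311*I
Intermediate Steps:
b(h, R) = -64 + 8*R
M = 222 (M = 9 + (71 - 1*(-142)) = 9 + (71 + 142) = 9 + 213 = 222)
(-2901 + (b(3, 8) + 91*sqrt(-35 - 45)))/(E + M) = (-2901 + ((-64 + 8*8) + 91*sqrt(-35 - 45)))/(-23272 + 222) = (-2901 + ((-64 + 64) + 91*sqrt(-80)))/(-23050) = (-2901 + (0 + 91*(4*I*sqrt(5))))*(-1/23050) = (-2901 + (0 + 364*I*sqrt(5)))*(-1/23050) = (-2901 + 364*I*sqrt(5))*(-1/23050) = 2901/23050 - 182*I*sqrt(5)/11525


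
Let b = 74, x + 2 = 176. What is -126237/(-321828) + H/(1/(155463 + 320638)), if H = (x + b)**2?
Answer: 3141268265759583/107276 ≈ 2.9282e+10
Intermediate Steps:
x = 174 (x = -2 + 176 = 174)
H = 61504 (H = (174 + 74)**2 = 248**2 = 61504)
-126237/(-321828) + H/(1/(155463 + 320638)) = -126237/(-321828) + 61504/(1/(155463 + 320638)) = -126237*(-1/321828) + 61504/(1/476101) = 42079/107276 + 61504/(1/476101) = 42079/107276 + 61504*476101 = 42079/107276 + 29282115904 = 3141268265759583/107276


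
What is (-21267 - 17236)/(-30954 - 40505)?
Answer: 38503/71459 ≈ 0.53881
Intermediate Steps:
(-21267 - 17236)/(-30954 - 40505) = -38503/(-71459) = -38503*(-1/71459) = 38503/71459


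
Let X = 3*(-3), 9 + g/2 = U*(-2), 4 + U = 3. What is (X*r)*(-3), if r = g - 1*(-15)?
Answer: 27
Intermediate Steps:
U = -1 (U = -4 + 3 = -1)
g = -14 (g = -18 + 2*(-1*(-2)) = -18 + 2*2 = -18 + 4 = -14)
r = 1 (r = -14 - 1*(-15) = -14 + 15 = 1)
X = -9
(X*r)*(-3) = -9*1*(-3) = -9*(-3) = 27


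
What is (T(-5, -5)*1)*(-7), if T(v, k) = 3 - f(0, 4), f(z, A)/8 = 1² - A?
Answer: -189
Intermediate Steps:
f(z, A) = 8 - 8*A (f(z, A) = 8*(1² - A) = 8*(1 - A) = 8 - 8*A)
T(v, k) = 27 (T(v, k) = 3 - (8 - 8*4) = 3 - (8 - 32) = 3 - 1*(-24) = 3 + 24 = 27)
(T(-5, -5)*1)*(-7) = (27*1)*(-7) = 27*(-7) = -189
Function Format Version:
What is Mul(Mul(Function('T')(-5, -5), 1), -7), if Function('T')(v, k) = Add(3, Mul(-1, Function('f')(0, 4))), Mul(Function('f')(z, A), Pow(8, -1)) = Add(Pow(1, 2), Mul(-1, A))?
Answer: -189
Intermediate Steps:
Function('f')(z, A) = Add(8, Mul(-8, A)) (Function('f')(z, A) = Mul(8, Add(Pow(1, 2), Mul(-1, A))) = Mul(8, Add(1, Mul(-1, A))) = Add(8, Mul(-8, A)))
Function('T')(v, k) = 27 (Function('T')(v, k) = Add(3, Mul(-1, Add(8, Mul(-8, 4)))) = Add(3, Mul(-1, Add(8, -32))) = Add(3, Mul(-1, -24)) = Add(3, 24) = 27)
Mul(Mul(Function('T')(-5, -5), 1), -7) = Mul(Mul(27, 1), -7) = Mul(27, -7) = -189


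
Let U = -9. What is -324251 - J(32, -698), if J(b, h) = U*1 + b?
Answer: -324274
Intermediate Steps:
J(b, h) = -9 + b (J(b, h) = -9*1 + b = -9 + b)
-324251 - J(32, -698) = -324251 - (-9 + 32) = -324251 - 1*23 = -324251 - 23 = -324274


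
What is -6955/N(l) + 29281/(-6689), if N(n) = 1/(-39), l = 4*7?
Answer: 1814328524/6689 ≈ 2.7124e+5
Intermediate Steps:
l = 28
N(n) = -1/39
-6955/N(l) + 29281/(-6689) = -6955/(-1/39) + 29281/(-6689) = -6955*(-39) + 29281*(-1/6689) = 271245 - 29281/6689 = 1814328524/6689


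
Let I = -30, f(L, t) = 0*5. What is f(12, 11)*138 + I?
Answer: -30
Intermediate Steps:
f(L, t) = 0
f(12, 11)*138 + I = 0*138 - 30 = 0 - 30 = -30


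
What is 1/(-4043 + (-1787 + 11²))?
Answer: -1/5709 ≈ -0.00017516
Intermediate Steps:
1/(-4043 + (-1787 + 11²)) = 1/(-4043 + (-1787 + 121)) = 1/(-4043 - 1666) = 1/(-5709) = -1/5709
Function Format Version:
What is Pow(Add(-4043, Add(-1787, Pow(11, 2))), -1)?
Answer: Rational(-1, 5709) ≈ -0.00017516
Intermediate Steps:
Pow(Add(-4043, Add(-1787, Pow(11, 2))), -1) = Pow(Add(-4043, Add(-1787, 121)), -1) = Pow(Add(-4043, -1666), -1) = Pow(-5709, -1) = Rational(-1, 5709)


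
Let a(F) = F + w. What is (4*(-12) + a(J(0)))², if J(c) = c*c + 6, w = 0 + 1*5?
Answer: 1369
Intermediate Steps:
w = 5 (w = 0 + 5 = 5)
J(c) = 6 + c² (J(c) = c² + 6 = 6 + c²)
a(F) = 5 + F (a(F) = F + 5 = 5 + F)
(4*(-12) + a(J(0)))² = (4*(-12) + (5 + (6 + 0²)))² = (-48 + (5 + (6 + 0)))² = (-48 + (5 + 6))² = (-48 + 11)² = (-37)² = 1369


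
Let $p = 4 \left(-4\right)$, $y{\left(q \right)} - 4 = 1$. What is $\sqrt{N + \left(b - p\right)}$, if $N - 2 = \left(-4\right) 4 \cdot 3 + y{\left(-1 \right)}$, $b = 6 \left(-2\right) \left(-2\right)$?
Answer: $i \approx 1.0 i$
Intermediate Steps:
$y{\left(q \right)} = 5$ ($y{\left(q \right)} = 4 + 1 = 5$)
$b = 24$ ($b = \left(-12\right) \left(-2\right) = 24$)
$p = -16$
$N = -41$ ($N = 2 + \left(\left(-4\right) 4 \cdot 3 + 5\right) = 2 + \left(\left(-16\right) 3 + 5\right) = 2 + \left(-48 + 5\right) = 2 - 43 = -41$)
$\sqrt{N + \left(b - p\right)} = \sqrt{-41 + \left(24 - -16\right)} = \sqrt{-41 + \left(24 + 16\right)} = \sqrt{-41 + 40} = \sqrt{-1} = i$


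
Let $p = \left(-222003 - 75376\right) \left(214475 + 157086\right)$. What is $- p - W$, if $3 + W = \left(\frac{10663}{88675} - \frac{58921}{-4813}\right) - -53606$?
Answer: $\frac{47158205197620918706}{426792775} \approx 1.1049 \cdot 10^{11}$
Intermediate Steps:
$W = \frac{22882649259019}{426792775}$ ($W = -3 + \left(\left(\frac{10663}{88675} - \frac{58921}{-4813}\right) - -53606\right) = -3 + \left(\left(10663 \cdot \frac{1}{88675} - - \frac{58921}{4813}\right) + 53606\right) = -3 + \left(\left(\frac{10663}{88675} + \frac{58921}{4813}\right) + 53606\right) = -3 + \left(\frac{5276140694}{426792775} + 53606\right) = -3 + \frac{22883929637344}{426792775} = \frac{22882649259019}{426792775} \approx 53615.0$)
$p = -110494438619$ ($p = \left(-297379\right) 371561 = -110494438619$)
$- p - W = \left(-1\right) \left(-110494438619\right) - \frac{22882649259019}{426792775} = 110494438619 - \frac{22882649259019}{426792775} = \frac{47158205197620918706}{426792775}$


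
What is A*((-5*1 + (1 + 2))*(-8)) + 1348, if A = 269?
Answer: 5652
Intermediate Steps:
A*((-5*1 + (1 + 2))*(-8)) + 1348 = 269*((-5*1 + (1 + 2))*(-8)) + 1348 = 269*((-5 + 3)*(-8)) + 1348 = 269*(-2*(-8)) + 1348 = 269*16 + 1348 = 4304 + 1348 = 5652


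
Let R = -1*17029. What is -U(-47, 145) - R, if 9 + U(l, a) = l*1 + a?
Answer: 16940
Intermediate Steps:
U(l, a) = -9 + a + l (U(l, a) = -9 + (l*1 + a) = -9 + (l + a) = -9 + (a + l) = -9 + a + l)
R = -17029
-U(-47, 145) - R = -(-9 + 145 - 47) - 1*(-17029) = -1*89 + 17029 = -89 + 17029 = 16940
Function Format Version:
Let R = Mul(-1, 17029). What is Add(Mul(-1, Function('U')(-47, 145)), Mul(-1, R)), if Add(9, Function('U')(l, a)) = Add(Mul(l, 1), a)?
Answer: 16940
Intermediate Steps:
Function('U')(l, a) = Add(-9, a, l) (Function('U')(l, a) = Add(-9, Add(Mul(l, 1), a)) = Add(-9, Add(l, a)) = Add(-9, Add(a, l)) = Add(-9, a, l))
R = -17029
Add(Mul(-1, Function('U')(-47, 145)), Mul(-1, R)) = Add(Mul(-1, Add(-9, 145, -47)), Mul(-1, -17029)) = Add(Mul(-1, 89), 17029) = Add(-89, 17029) = 16940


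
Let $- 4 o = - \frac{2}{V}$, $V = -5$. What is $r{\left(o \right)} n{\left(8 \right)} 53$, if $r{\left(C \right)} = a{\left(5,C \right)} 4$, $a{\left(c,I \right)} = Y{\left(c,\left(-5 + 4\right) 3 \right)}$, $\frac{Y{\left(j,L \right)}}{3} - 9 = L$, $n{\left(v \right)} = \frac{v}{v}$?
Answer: $3816$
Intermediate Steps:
$n{\left(v \right)} = 1$
$Y{\left(j,L \right)} = 27 + 3 L$
$o = - \frac{1}{10}$ ($o = - \frac{\left(-2\right) \frac{1}{-5}}{4} = - \frac{\left(-2\right) \left(- \frac{1}{5}\right)}{4} = \left(- \frac{1}{4}\right) \frac{2}{5} = - \frac{1}{10} \approx -0.1$)
$a{\left(c,I \right)} = 18$ ($a{\left(c,I \right)} = 27 + 3 \left(-5 + 4\right) 3 = 27 + 3 \left(\left(-1\right) 3\right) = 27 + 3 \left(-3\right) = 27 - 9 = 18$)
$r{\left(C \right)} = 72$ ($r{\left(C \right)} = 18 \cdot 4 = 72$)
$r{\left(o \right)} n{\left(8 \right)} 53 = 72 \cdot 1 \cdot 53 = 72 \cdot 53 = 3816$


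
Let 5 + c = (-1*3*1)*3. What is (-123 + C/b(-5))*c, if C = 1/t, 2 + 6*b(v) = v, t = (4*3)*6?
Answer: 10333/6 ≈ 1722.2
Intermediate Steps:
t = 72 (t = 12*6 = 72)
b(v) = -⅓ + v/6
C = 1/72 ≈ 0.013889
c = -14 (c = -5 + (-1*3*1)*3 = -5 - 3*1*3 = -5 - 3*3 = -5 - 9 = -14)
(-123 + C/b(-5))*c = (-123 + 1/(72*(-⅓ + (⅙)*(-5))))*(-14) = (-123 + 1/(72*(-⅓ - ⅚)))*(-14) = (-123 + 1/(72*(-7/6)))*(-14) = (-123 + (1/72)*(-6/7))*(-14) = (-123 - 1/84)*(-14) = -10333/84*(-14) = 10333/6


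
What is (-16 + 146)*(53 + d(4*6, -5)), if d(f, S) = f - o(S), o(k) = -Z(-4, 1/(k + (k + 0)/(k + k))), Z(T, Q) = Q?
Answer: 89830/9 ≈ 9981.1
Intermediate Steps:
o(k) = -1/(1/2 + k) (o(k) = -1/(k + (k + 0)/(k + k)) = -1/(k + k/((2*k))) = -1/(k + k*(1/(2*k))) = -1/(k + 1/2) = -1/(1/2 + k))
d(f, S) = f + 2/(1 + 2*S) (d(f, S) = f - (-2)/(1 + 2*S) = f + 2/(1 + 2*S))
(-16 + 146)*(53 + d(4*6, -5)) = (-16 + 146)*(53 + (4*6 + 2/(1 + 2*(-5)))) = 130*(53 + (24 + 2/(1 - 10))) = 130*(53 + (24 + 2/(-9))) = 130*(53 + (24 + 2*(-1/9))) = 130*(53 + (24 - 2/9)) = 130*(53 + 214/9) = 130*(691/9) = 89830/9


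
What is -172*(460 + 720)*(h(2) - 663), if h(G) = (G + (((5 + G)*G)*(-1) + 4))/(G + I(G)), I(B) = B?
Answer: 134968400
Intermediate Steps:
h(G) = (4 + G - G*(5 + G))/(2*G) (h(G) = (G + (((5 + G)*G)*(-1) + 4))/(G + G) = (G + ((G*(5 + G))*(-1) + 4))/((2*G)) = (G + (-G*(5 + G) + 4))*(1/(2*G)) = (G + (4 - G*(5 + G)))*(1/(2*G)) = (4 + G - G*(5 + G))*(1/(2*G)) = (4 + G - G*(5 + G))/(2*G))
-172*(460 + 720)*(h(2) - 663) = -172*(460 + 720)*((-2 + 2/2 - 1/2*2) - 663) = -202960*((-2 + 2*(1/2) - 1) - 663) = -202960*((-2 + 1 - 1) - 663) = -202960*(-2 - 663) = -202960*(-665) = -172*(-784700) = 134968400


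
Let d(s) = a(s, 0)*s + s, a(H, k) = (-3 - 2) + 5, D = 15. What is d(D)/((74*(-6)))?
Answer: -5/148 ≈ -0.033784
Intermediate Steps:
a(H, k) = 0 (a(H, k) = -5 + 5 = 0)
d(s) = s (d(s) = 0*s + s = 0 + s = s)
d(D)/((74*(-6))) = 15/((74*(-6))) = 15/(-444) = 15*(-1/444) = -5/148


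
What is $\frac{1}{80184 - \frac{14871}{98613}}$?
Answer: $\frac{32871}{2635723307} \approx 1.2471 \cdot 10^{-5}$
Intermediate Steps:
$\frac{1}{80184 - \frac{14871}{98613}} = \frac{1}{80184 - \frac{4957}{32871}} = \frac{1}{\frac{2635723307}{32871}} = \frac{32871}{2635723307}$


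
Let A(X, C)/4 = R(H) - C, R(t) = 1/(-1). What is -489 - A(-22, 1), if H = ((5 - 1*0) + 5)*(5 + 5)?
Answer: -481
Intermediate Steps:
H = 100 (H = ((5 + 0) + 5)*10 = (5 + 5)*10 = 10*10 = 100)
R(t) = -1
A(X, C) = -4 - 4*C (A(X, C) = 4*(-1 - C) = -4 - 4*C)
-489 - A(-22, 1) = -489 - (-4 - 4*1) = -489 - (-4 - 4) = -489 - 1*(-8) = -489 + 8 = -481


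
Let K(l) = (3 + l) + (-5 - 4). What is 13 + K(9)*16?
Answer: 61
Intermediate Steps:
K(l) = -6 + l (K(l) = (3 + l) - 9 = -6 + l)
13 + K(9)*16 = 13 + (-6 + 9)*16 = 13 + 3*16 = 13 + 48 = 61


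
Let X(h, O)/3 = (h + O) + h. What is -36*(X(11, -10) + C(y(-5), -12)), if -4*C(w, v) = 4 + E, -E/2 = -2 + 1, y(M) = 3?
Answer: -1242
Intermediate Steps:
E = 2 (E = -2*(-2 + 1) = -2*(-1) = 2)
C(w, v) = -3/2 (C(w, v) = -(4 + 2)/4 = -¼*6 = -3/2)
X(h, O) = 3*O + 6*h (X(h, O) = 3*((h + O) + h) = 3*((O + h) + h) = 3*(O + 2*h) = 3*O + 6*h)
-36*(X(11, -10) + C(y(-5), -12)) = -36*((3*(-10) + 6*11) - 3/2) = -36*((-30 + 66) - 3/2) = -36*(36 - 3/2) = -36*69/2 = -1242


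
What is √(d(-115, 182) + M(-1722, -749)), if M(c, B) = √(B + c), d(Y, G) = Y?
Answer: √(-115 + I*√2471) ≈ 2.2676 + 10.961*I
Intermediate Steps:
√(d(-115, 182) + M(-1722, -749)) = √(-115 + √(-749 - 1722)) = √(-115 + √(-2471)) = √(-115 + I*√2471)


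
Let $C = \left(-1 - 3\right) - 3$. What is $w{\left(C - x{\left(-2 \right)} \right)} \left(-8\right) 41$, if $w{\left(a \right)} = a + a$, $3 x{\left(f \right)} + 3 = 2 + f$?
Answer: $3936$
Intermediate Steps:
$C = -7$ ($C = -4 - 3 = -7$)
$x{\left(f \right)} = - \frac{1}{3} + \frac{f}{3}$ ($x{\left(f \right)} = -1 + \frac{2 + f}{3} = -1 + \left(\frac{2}{3} + \frac{f}{3}\right) = - \frac{1}{3} + \frac{f}{3}$)
$w{\left(a \right)} = 2 a$
$w{\left(C - x{\left(-2 \right)} \right)} \left(-8\right) 41 = 2 \left(-7 - \left(- \frac{1}{3} + \frac{1}{3} \left(-2\right)\right)\right) \left(-8\right) 41 = 2 \left(-7 - \left(- \frac{1}{3} - \frac{2}{3}\right)\right) \left(-8\right) 41 = 2 \left(-7 - -1\right) \left(-8\right) 41 = 2 \left(-7 + 1\right) \left(-8\right) 41 = 2 \left(-6\right) \left(-8\right) 41 = \left(-12\right) \left(-8\right) 41 = 96 \cdot 41 = 3936$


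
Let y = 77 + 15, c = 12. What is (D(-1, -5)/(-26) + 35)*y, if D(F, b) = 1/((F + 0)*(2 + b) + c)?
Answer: 627854/195 ≈ 3219.8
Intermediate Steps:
y = 92
D(F, b) = 1/(12 + F*(2 + b)) (D(F, b) = 1/((F + 0)*(2 + b) + 12) = 1/(F*(2 + b) + 12) = 1/(12 + F*(2 + b)))
(D(-1, -5)/(-26) + 35)*y = (1/((12 + 2*(-1) - 1*(-5))*(-26)) + 35)*92 = (-1/26/(12 - 2 + 5) + 35)*92 = (-1/26/15 + 35)*92 = ((1/15)*(-1/26) + 35)*92 = (-1/390 + 35)*92 = (13649/390)*92 = 627854/195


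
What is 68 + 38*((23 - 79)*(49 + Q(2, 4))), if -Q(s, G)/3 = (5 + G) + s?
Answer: -33980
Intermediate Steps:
Q(s, G) = -15 - 3*G - 3*s (Q(s, G) = -3*((5 + G) + s) = -3*(5 + G + s) = -15 - 3*G - 3*s)
68 + 38*((23 - 79)*(49 + Q(2, 4))) = 68 + 38*((23 - 79)*(49 + (-15 - 3*4 - 3*2))) = 68 + 38*(-56*(49 + (-15 - 12 - 6))) = 68 + 38*(-56*(49 - 33)) = 68 + 38*(-56*16) = 68 + 38*(-896) = 68 - 34048 = -33980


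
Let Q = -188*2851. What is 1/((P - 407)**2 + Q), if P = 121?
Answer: -1/454192 ≈ -2.2017e-6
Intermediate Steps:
Q = -535988
1/((P - 407)**2 + Q) = 1/((121 - 407)**2 - 535988) = 1/((-286)**2 - 535988) = 1/(81796 - 535988) = 1/(-454192) = -1/454192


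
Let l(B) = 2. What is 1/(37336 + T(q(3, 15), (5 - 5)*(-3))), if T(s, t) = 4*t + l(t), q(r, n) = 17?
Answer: 1/37338 ≈ 2.6782e-5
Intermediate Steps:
T(s, t) = 2 + 4*t (T(s, t) = 4*t + 2 = 2 + 4*t)
1/(37336 + T(q(3, 15), (5 - 5)*(-3))) = 1/(37336 + (2 + 4*((5 - 5)*(-3)))) = 1/(37336 + (2 + 4*(0*(-3)))) = 1/(37336 + (2 + 4*0)) = 1/(37336 + (2 + 0)) = 1/(37336 + 2) = 1/37338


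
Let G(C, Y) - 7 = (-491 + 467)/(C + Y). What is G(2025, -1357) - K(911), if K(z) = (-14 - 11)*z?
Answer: 3804588/167 ≈ 22782.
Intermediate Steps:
K(z) = -25*z
G(C, Y) = 7 - 24/(C + Y) (G(C, Y) = 7 + (-491 + 467)/(C + Y) = 7 - 24/(C + Y))
G(2025, -1357) - K(911) = (-24 + 7*2025 + 7*(-1357))/(2025 - 1357) - (-25)*911 = (-24 + 14175 - 9499)/668 - 1*(-22775) = (1/668)*4652 + 22775 = 1163/167 + 22775 = 3804588/167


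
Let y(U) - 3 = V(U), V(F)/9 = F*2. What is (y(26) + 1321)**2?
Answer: 3211264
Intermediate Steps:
V(F) = 18*F (V(F) = 9*(F*2) = 9*(2*F) = 18*F)
y(U) = 3 + 18*U
(y(26) + 1321)**2 = ((3 + 18*26) + 1321)**2 = ((3 + 468) + 1321)**2 = (471 + 1321)**2 = 1792**2 = 3211264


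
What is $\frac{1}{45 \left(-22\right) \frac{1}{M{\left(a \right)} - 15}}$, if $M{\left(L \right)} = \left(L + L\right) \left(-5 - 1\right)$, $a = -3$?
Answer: $- \frac{7}{330} \approx -0.021212$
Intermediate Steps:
$M{\left(L \right)} = - 12 L$ ($M{\left(L \right)} = 2 L \left(-6\right) = - 12 L$)
$\frac{1}{45 \left(-22\right) \frac{1}{M{\left(a \right)} - 15}} = \frac{1}{45 \left(-22\right) \frac{1}{\left(-12\right) \left(-3\right) - 15}} = \frac{1}{\left(-990\right) \frac{1}{36 - 15}} = \frac{1}{\left(-990\right) \frac{1}{21}} = \frac{1}{- \frac{330}{7}} = - \frac{7}{330}$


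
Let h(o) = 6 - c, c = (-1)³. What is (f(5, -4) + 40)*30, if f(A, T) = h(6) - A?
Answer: 1260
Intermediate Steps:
c = -1
h(o) = 7 (h(o) = 6 - 1*(-1) = 6 + 1 = 7)
f(A, T) = 7 - A
(f(5, -4) + 40)*30 = ((7 - 1*5) + 40)*30 = ((7 - 5) + 40)*30 = (2 + 40)*30 = 42*30 = 1260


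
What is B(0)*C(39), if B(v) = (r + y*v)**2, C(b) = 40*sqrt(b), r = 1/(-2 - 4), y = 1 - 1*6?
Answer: 10*sqrt(39)/9 ≈ 6.9389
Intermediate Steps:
y = -5 (y = 1 - 6 = -5)
r = -1/6 (r = 1/(-6) = -1/6 ≈ -0.16667)
B(v) = (-1/6 - 5*v)**2
B(0)*C(39) = ((1 + 30*0)**2/36)*(40*sqrt(39)) = ((1 + 0)**2/36)*(40*sqrt(39)) = ((1/36)*1**2)*(40*sqrt(39)) = ((1/36)*1)*(40*sqrt(39)) = (40*sqrt(39))/36 = 10*sqrt(39)/9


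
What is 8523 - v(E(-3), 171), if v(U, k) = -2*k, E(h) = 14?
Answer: 8865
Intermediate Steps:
8523 - v(E(-3), 171) = 8523 - (-2)*171 = 8523 - 1*(-342) = 8523 + 342 = 8865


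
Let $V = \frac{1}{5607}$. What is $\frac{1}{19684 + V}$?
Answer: $\frac{5607}{110368189} \approx 5.0803 \cdot 10^{-5}$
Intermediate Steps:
$V = \frac{1}{5607} \approx 0.00017835$
$\frac{1}{19684 + V} = \frac{1}{19684 + \frac{1}{5607}} = \frac{1}{\frac{110368189}{5607}} = \frac{5607}{110368189}$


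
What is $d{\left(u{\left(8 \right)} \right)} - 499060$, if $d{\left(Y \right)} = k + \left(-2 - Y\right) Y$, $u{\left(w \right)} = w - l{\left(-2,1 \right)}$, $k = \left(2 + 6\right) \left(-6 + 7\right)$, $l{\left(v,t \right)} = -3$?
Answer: $-499195$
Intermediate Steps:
$k = 8$ ($k = 8 \cdot 1 = 8$)
$u{\left(w \right)} = 3 + w$ ($u{\left(w \right)} = w - -3 = w + 3 = 3 + w$)
$d{\left(Y \right)} = 8 + Y \left(-2 - Y\right)$ ($d{\left(Y \right)} = 8 + \left(-2 - Y\right) Y = 8 + Y \left(-2 - Y\right)$)
$d{\left(u{\left(8 \right)} \right)} - 499060 = \left(8 - \left(3 + 8\right)^{2} - 2 \left(3 + 8\right)\right) - 499060 = \left(8 - 11^{2} - 22\right) - 499060 = \left(8 - 121 - 22\right) - 499060 = -135 - 499060 = -499195$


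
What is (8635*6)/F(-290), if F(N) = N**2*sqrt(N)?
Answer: -5181*I*sqrt(290)/2438900 ≈ -0.036176*I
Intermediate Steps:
F(N) = N**(5/2)
(8635*6)/F(-290) = (8635*6)/((-290)**(5/2)) = 51810/((84100*I*sqrt(290))) = 51810*(-I*sqrt(290)/24389000) = -5181*I*sqrt(290)/2438900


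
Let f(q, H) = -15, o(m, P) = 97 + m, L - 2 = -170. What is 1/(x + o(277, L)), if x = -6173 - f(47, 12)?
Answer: -1/5784 ≈ -0.00017289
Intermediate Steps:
L = -168 (L = 2 - 170 = -168)
x = -6158 (x = -6173 - 1*(-15) = -6173 + 15 = -6158)
1/(x + o(277, L)) = 1/(-6158 + (97 + 277)) = 1/(-6158 + 374) = 1/(-5784) = -1/5784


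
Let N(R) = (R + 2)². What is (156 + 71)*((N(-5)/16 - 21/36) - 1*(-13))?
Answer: 141421/48 ≈ 2946.3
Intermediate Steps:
N(R) = (2 + R)²
(156 + 71)*((N(-5)/16 - 21/36) - 1*(-13)) = (156 + 71)*(((2 - 5)²/16 - 21/36) - 1*(-13)) = 227*(((-3)²*(1/16) - 21*1/36) + 13) = 227*((9*(1/16) - 7/12) + 13) = 227*((9/16 - 7/12) + 13) = 227*(-1/48 + 13) = 227*(623/48) = 141421/48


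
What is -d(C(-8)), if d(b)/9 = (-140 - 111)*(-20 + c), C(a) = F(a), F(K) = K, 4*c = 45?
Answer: -79065/4 ≈ -19766.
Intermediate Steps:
c = 45/4 (c = (1/4)*45 = 45/4 ≈ 11.250)
C(a) = a
d(b) = 79065/4 (d(b) = 9*((-140 - 111)*(-20 + 45/4)) = 9*(-251*(-35/4)) = 9*(8785/4) = 79065/4)
-d(C(-8)) = -1*79065/4 = -79065/4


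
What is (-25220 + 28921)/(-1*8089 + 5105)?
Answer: -3701/2984 ≈ -1.2403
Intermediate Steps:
(-25220 + 28921)/(-1*8089 + 5105) = 3701/(-8089 + 5105) = 3701/(-2984) = 3701*(-1/2984) = -3701/2984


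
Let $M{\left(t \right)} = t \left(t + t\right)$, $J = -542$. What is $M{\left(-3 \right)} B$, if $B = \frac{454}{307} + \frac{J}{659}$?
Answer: $\frac{2390256}{202313} \approx 11.815$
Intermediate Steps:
$M{\left(t \right)} = 2 t^{2}$ ($M{\left(t \right)} = t 2 t = 2 t^{2}$)
$B = \frac{132792}{202313}$ ($B = \frac{454}{307} - \frac{542}{659} = \frac{132792}{202313} \approx 0.65637$)
$M{\left(-3 \right)} B = 2 \left(-3\right)^{2} \cdot \frac{132792}{202313} = 2 \cdot 9 \cdot \frac{132792}{202313} = 18 \cdot \frac{132792}{202313} = \frac{2390256}{202313}$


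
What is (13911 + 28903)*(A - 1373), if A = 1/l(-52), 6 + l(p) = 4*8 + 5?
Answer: -1822249468/31 ≈ -5.8782e+7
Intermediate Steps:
l(p) = 31 (l(p) = -6 + (4*8 + 5) = -6 + (32 + 5) = -6 + 37 = 31)
A = 1/31 ≈ 0.032258
(13911 + 28903)*(A - 1373) = (13911 + 28903)*(1/31 - 1373) = 42814*(-42562/31) = -1822249468/31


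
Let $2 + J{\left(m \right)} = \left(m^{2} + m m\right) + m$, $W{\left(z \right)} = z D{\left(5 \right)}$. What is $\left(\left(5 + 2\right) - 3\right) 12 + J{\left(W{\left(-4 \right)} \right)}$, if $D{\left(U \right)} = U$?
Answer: $826$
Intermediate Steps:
$W{\left(z \right)} = 5 z$ ($W{\left(z \right)} = z 5 = 5 z$)
$J{\left(m \right)} = -2 + m + 2 m^{2}$ ($J{\left(m \right)} = -2 + \left(\left(m^{2} + m m\right) + m\right) = -2 + \left(\left(m^{2} + m^{2}\right) + m\right) = -2 + \left(2 m^{2} + m\right) = -2 + \left(m + 2 m^{2}\right) = -2 + m + 2 m^{2}$)
$\left(\left(5 + 2\right) - 3\right) 12 + J{\left(W{\left(-4 \right)} \right)} = \left(\left(5 + 2\right) - 3\right) 12 + \left(-2 + 5 \left(-4\right) + 2 \left(5 \left(-4\right)\right)^{2}\right) = \left(7 - 3\right) 12 - \left(22 - 800\right) = 4 \cdot 12 - -778 = 48 - -778 = 48 + 778 = 826$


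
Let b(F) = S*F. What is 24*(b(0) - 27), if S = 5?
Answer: -648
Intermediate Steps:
b(F) = 5*F
24*(b(0) - 27) = 24*(5*0 - 27) = 24*(0 - 27) = 24*(-27) = -648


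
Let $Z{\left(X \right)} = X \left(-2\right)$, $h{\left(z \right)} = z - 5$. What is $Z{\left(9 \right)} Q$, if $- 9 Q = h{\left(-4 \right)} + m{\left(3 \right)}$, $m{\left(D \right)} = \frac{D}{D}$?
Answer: $-16$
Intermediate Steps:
$h{\left(z \right)} = -5 + z$ ($h{\left(z \right)} = z - 5 = -5 + z$)
$Z{\left(X \right)} = - 2 X$
$m{\left(D \right)} = 1$
$Q = \frac{8}{9}$ ($Q = - \frac{\left(-5 - 4\right) + 1}{9} = - \frac{-9 + 1}{9} = \left(- \frac{1}{9}\right) \left(-8\right) = \frac{8}{9} \approx 0.88889$)
$Z{\left(9 \right)} Q = \left(-2\right) 9 \cdot \frac{8}{9} = \left(-18\right) \frac{8}{9} = -16$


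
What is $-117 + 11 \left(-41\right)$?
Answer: $-568$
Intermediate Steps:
$-117 + 11 \left(-41\right) = -117 - 451 = -568$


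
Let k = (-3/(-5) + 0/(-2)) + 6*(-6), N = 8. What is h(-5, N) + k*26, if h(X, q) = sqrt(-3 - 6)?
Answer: -4602/5 + 3*I ≈ -920.4 + 3.0*I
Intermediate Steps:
h(X, q) = 3*I (h(X, q) = sqrt(-9) = 3*I)
k = -177/5 (k = (-3*(-1/5) + 0*(-1/2)) - 36 = (3/5 + 0) - 36 = 3/5 - 36 = -177/5 ≈ -35.400)
h(-5, N) + k*26 = 3*I - 177/5*26 = 3*I - 4602/5 = -4602/5 + 3*I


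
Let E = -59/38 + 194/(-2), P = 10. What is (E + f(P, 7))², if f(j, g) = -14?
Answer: 18292729/1444 ≈ 12668.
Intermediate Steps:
E = -3745/38 (E = -59*1/38 + 194*(-½) = -59/38 - 97 = -3745/38 ≈ -98.553)
(E + f(P, 7))² = (-3745/38 - 14)² = (-4277/38)² = 18292729/1444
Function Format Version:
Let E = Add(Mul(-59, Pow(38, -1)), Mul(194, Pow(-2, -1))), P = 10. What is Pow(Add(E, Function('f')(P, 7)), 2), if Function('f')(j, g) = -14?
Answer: Rational(18292729, 1444) ≈ 12668.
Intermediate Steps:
E = Rational(-3745, 38) (E = Add(Mul(-59, Rational(1, 38)), Mul(194, Rational(-1, 2))) = Add(Rational(-59, 38), -97) = Rational(-3745, 38) ≈ -98.553)
Pow(Add(E, Function('f')(P, 7)), 2) = Pow(Add(Rational(-3745, 38), -14), 2) = Pow(Rational(-4277, 38), 2) = Rational(18292729, 1444)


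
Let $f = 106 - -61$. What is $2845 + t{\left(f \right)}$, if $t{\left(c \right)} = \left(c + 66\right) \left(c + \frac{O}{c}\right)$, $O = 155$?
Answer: $\frac{7009367}{167} \approx 41972.0$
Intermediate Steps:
$f = 167$ ($f = 106 + 61 = 167$)
$t{\left(c \right)} = \left(66 + c\right) \left(c + \frac{155}{c}\right)$ ($t{\left(c \right)} = \left(c + 66\right) \left(c + \frac{155}{c}\right) = \left(66 + c\right) \left(c + \frac{155}{c}\right)$)
$2845 + t{\left(f \right)} = 2845 + \left(155 + 167^{2} + 66 \cdot 167 + \frac{10230}{167}\right) = 2845 + \left(155 + 27889 + 11022 + 10230 \cdot \frac{1}{167}\right) = 2845 + \left(155 + 27889 + 11022 + \frac{10230}{167}\right) = 2845 + \frac{6534252}{167} = \frac{7009367}{167}$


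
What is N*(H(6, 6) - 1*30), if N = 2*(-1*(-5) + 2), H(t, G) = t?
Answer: -336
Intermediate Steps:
N = 14 (N = 2*(5 + 2) = 2*7 = 14)
N*(H(6, 6) - 1*30) = 14*(6 - 1*30) = 14*(6 - 30) = 14*(-24) = -336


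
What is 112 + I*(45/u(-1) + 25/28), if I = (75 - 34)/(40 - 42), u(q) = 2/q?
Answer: 31077/56 ≈ 554.95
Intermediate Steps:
I = -41/2 (I = 41/(-2) = 41*(-½) = -41/2 ≈ -20.500)
112 + I*(45/u(-1) + 25/28) = 112 - 41*(45/((2/(-1))) + 25/28)/2 = 112 - 41*(45/((2*(-1))) + 25*(1/28))/2 = 112 - 41*(45/(-2) + 25/28)/2 = 112 - 41*(45*(-½) + 25/28)/2 = 112 - 41*(-45/2 + 25/28)/2 = 112 - 41/2*(-605/28) = 112 + 24805/56 = 31077/56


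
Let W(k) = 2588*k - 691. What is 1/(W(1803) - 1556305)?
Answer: 1/3109168 ≈ 3.2163e-7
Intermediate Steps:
W(k) = -691 + 2588*k
1/(W(1803) - 1556305) = 1/((-691 + 2588*1803) - 1556305) = 1/((-691 + 4666164) - 1556305) = 1/(4665473 - 1556305) = 1/3109168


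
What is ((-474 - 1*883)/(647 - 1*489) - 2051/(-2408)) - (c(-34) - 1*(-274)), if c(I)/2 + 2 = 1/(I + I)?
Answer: -128298621/461992 ≈ -277.71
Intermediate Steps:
c(I) = -4 + 1/I (c(I) = -4 + 2/(I + I) = -4 + 2/((2*I)) = -4 + 2*(1/(2*I)) = -4 + 1/I)
((-474 - 1*883)/(647 - 1*489) - 2051/(-2408)) - (c(-34) - 1*(-274)) = ((-474 - 1*883)/(647 - 1*489) - 2051/(-2408)) - ((-4 + 1/(-34)) - 1*(-274)) = ((-474 - 883)/(647 - 489) - 2051*(-1/2408)) - ((-4 - 1/34) + 274) = (-1357/158 + 293/344) - (-137/34 + 274) = (-1357*1/158 + 293/344) - 1*9179/34 = (-1357/158 + 293/344) - 9179/34 = -210257/27176 - 9179/34 = -128298621/461992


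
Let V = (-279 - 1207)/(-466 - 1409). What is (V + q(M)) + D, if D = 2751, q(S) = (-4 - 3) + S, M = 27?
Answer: 5197111/1875 ≈ 2771.8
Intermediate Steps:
V = 1486/1875 (V = -1486/(-1875) = -1486*(-1/1875) = 1486/1875 ≈ 0.79253)
q(S) = -7 + S
(V + q(M)) + D = (1486/1875 + (-7 + 27)) + 2751 = (1486/1875 + 20) + 2751 = 38986/1875 + 2751 = 5197111/1875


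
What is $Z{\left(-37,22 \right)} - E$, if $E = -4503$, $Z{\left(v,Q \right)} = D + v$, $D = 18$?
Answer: $4484$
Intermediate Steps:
$Z{\left(v,Q \right)} = 18 + v$
$Z{\left(-37,22 \right)} - E = \left(18 - 37\right) - -4503 = -19 + 4503 = 4484$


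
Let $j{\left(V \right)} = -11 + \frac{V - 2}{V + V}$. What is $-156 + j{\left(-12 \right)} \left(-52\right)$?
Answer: $\frac{1157}{3} \approx 385.67$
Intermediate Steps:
$j{\left(V \right)} = -11 + \frac{-2 + V}{2 V}$
$-156 + j{\left(-12 \right)} \left(-52\right) = -156 + \left(- \frac{21}{2} - \frac{1}{-12}\right) \left(-52\right) = -156 + \left(- \frac{21}{2} - - \frac{1}{12}\right) \left(-52\right) = -156 + \left(- \frac{21}{2} + \frac{1}{12}\right) \left(-52\right) = -156 - - \frac{1625}{3} = -156 + \frac{1625}{3} = \frac{1157}{3}$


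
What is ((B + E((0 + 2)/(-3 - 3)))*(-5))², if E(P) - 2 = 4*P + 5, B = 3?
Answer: 16900/9 ≈ 1877.8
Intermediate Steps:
E(P) = 7 + 4*P (E(P) = 2 + (4*P + 5) = 2 + (5 + 4*P) = 7 + 4*P)
((B + E((0 + 2)/(-3 - 3)))*(-5))² = ((3 + (7 + 4*((0 + 2)/(-3 - 3))))*(-5))² = ((3 + (7 + 4*(2/(-6))))*(-5))² = ((3 + (7 + 4*(2*(-⅙))))*(-5))² = ((3 + (7 + 4*(-⅓)))*(-5))² = ((3 + (7 - 4/3))*(-5))² = ((3 + 17/3)*(-5))² = ((26/3)*(-5))² = (-130/3)² = 16900/9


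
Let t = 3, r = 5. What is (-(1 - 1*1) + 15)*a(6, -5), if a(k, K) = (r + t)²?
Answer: 960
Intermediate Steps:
a(k, K) = 64 (a(k, K) = (5 + 3)² = 8² = 64)
(-(1 - 1*1) + 15)*a(6, -5) = (-(1 - 1*1) + 15)*64 = (-(1 - 1) + 15)*64 = (-1*0 + 15)*64 = (0 + 15)*64 = 15*64 = 960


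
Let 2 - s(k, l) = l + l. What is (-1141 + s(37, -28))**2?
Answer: 1172889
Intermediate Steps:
s(k, l) = 2 - 2*l (s(k, l) = 2 - (l + l) = 2 - 2*l)
(-1141 + s(37, -28))**2 = (-1141 + (2 - 2*(-28)))**2 = (-1141 + (2 + 56))**2 = (-1141 + 58)**2 = (-1083)**2 = 1172889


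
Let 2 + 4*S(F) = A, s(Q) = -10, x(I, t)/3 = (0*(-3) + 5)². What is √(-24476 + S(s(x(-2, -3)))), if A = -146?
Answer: I*√24513 ≈ 156.57*I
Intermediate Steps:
x(I, t) = 75 (x(I, t) = 3*(0*(-3) + 5)² = 3*(0 + 5)² = 3*5² = 3*25 = 75)
S(F) = -37 (S(F) = -½ + (¼)*(-146) = -½ - 73/2 = -37)
√(-24476 + S(s(x(-2, -3)))) = √(-24476 - 37) = √(-24513) = I*√24513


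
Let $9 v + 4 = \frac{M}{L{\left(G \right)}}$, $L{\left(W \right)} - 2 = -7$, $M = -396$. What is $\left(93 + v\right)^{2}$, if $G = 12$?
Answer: $\frac{20802721}{2025} \approx 10273.0$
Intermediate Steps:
$L{\left(W \right)} = -5$ ($L{\left(W \right)} = 2 - 7 = -5$)
$v = \frac{376}{45}$ ($v = - \frac{4}{9} + \frac{\left(-396\right) \frac{1}{-5}}{9} = - \frac{4}{9} + \frac{\left(-396\right) \left(- \frac{1}{5}\right)}{9} = - \frac{4}{9} + \frac{1}{9} \cdot \frac{396}{5} = - \frac{4}{9} + \frac{44}{5} = \frac{376}{45} \approx 8.3556$)
$\left(93 + v\right)^{2} = \left(93 + \frac{376}{45}\right)^{2} = \left(\frac{4561}{45}\right)^{2} = \frac{20802721}{2025}$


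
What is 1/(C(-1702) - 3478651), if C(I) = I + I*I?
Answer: -1/583549 ≈ -1.7137e-6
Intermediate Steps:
C(I) = I + I²
1/(C(-1702) - 3478651) = 1/(-1702*(1 - 1702) - 3478651) = 1/(-1702*(-1701) - 3478651) = 1/(2895102 - 3478651) = 1/(-583549) = -1/583549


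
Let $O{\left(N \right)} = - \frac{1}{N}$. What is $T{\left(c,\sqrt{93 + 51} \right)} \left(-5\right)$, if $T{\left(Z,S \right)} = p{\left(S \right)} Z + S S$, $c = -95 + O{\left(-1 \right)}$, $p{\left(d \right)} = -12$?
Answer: $-6360$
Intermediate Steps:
$c = -94$ ($c = -95 - \frac{1}{-1} = -95 - -1 = -95 + 1 = -94$)
$T{\left(Z,S \right)} = S^{2} - 12 Z$ ($T{\left(Z,S \right)} = - 12 Z + S S = - 12 Z + S^{2} = S^{2} - 12 Z$)
$T{\left(c,\sqrt{93 + 51} \right)} \left(-5\right) = \left(\left(\sqrt{93 + 51}\right)^{2} - -1128\right) \left(-5\right) = \left(\left(\sqrt{144}\right)^{2} + 1128\right) \left(-5\right) = \left(12^{2} + 1128\right) \left(-5\right) = \left(144 + 1128\right) \left(-5\right) = 1272 \left(-5\right) = -6360$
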